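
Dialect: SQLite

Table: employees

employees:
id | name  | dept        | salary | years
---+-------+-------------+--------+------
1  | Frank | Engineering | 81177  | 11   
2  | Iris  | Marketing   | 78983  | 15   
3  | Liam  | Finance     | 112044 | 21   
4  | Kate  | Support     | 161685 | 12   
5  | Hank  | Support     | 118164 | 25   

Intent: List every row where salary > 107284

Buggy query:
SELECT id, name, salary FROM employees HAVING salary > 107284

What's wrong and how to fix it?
Bug: This is a non-aggregate query (no GROUP BY, no aggregates), so in SQLite the HAVING clause is invalid here; a row-level condition belongs in WHERE

Fix: Replace HAVING with WHERE since the condition applies to individual rows

Corrected query:
SELECT id, name, salary FROM employees WHERE salary > 107284

Result:
id | name | salary
---+------+-------
3  | Liam | 112044
4  | Kate | 161685
5  | Hank | 118164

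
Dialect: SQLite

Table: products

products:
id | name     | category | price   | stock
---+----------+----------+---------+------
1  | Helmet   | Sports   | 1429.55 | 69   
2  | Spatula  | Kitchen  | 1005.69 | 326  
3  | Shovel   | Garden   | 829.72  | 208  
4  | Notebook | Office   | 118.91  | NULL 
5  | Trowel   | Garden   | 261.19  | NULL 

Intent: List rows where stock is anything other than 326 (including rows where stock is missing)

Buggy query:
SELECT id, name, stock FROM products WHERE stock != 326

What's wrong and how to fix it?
Bug: 'stock != 326' is unknown when stock is NULL, so NULL rows are silently excluded

Fix: Add an explicit OR stock IS NULL to include the missing-value rows

Corrected query:
SELECT id, name, stock FROM products WHERE stock != 326 OR stock IS NULL

Result:
id | name     | stock
---+----------+------
1  | Helmet   | 69   
3  | Shovel   | 208  
4  | Notebook | NULL 
5  | Trowel   | NULL 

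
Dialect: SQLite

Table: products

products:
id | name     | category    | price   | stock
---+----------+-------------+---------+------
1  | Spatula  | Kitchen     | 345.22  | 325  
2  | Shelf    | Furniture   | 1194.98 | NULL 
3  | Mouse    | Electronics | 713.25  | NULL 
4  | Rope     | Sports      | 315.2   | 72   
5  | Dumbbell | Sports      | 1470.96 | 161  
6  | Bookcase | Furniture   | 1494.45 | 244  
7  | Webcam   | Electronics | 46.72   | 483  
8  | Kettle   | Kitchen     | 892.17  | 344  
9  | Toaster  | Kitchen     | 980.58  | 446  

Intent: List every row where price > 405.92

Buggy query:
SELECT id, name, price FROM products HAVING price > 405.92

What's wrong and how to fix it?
Bug: HAVING filters the output of aggregation, but this query has no GROUP BY and no aggregate functions, so SQLite rejects it (HAVING clause on a non-aggregate query); the condition here is per row

Fix: Use WHERE for row-level filtering

Corrected query:
SELECT id, name, price FROM products WHERE price > 405.92

Result:
id | name     | price  
---+----------+--------
2  | Shelf    | 1194.98
3  | Mouse    | 713.25 
5  | Dumbbell | 1470.96
6  | Bookcase | 1494.45
8  | Kettle   | 892.17 
9  | Toaster  | 980.58 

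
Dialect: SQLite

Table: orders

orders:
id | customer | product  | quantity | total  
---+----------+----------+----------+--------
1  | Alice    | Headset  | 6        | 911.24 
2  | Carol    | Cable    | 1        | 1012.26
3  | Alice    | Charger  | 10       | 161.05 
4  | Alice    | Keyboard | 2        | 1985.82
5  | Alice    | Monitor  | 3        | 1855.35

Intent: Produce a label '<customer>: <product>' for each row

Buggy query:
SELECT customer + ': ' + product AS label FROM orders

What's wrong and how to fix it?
Bug: SQLite uses || for string concatenation; + coerces text to numbers (yielding 0)

Fix: Replace + with || to concatenate text

Corrected query:
SELECT customer || ': ' || product AS label FROM orders

Result:
label          
---------------
Alice: Headset 
Carol: Cable   
Alice: Charger 
Alice: Keyboard
Alice: Monitor 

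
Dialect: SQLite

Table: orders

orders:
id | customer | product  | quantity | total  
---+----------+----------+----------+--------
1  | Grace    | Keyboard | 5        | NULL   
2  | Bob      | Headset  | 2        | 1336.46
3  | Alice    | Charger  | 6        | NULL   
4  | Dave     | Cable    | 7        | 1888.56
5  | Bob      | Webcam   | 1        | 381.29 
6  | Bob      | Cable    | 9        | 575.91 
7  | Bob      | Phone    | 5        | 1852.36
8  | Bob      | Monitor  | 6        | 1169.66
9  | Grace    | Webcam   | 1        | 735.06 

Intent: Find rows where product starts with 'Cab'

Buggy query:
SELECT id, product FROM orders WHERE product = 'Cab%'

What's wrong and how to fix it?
Bug: Wildcards only work with LIKE; '=' treats '%' as a literal character

Fix: Use LIKE for wildcard pattern matching

Corrected query:
SELECT id, product FROM orders WHERE product LIKE 'Cab%'

Result:
id | product
---+--------
4  | Cable  
6  | Cable  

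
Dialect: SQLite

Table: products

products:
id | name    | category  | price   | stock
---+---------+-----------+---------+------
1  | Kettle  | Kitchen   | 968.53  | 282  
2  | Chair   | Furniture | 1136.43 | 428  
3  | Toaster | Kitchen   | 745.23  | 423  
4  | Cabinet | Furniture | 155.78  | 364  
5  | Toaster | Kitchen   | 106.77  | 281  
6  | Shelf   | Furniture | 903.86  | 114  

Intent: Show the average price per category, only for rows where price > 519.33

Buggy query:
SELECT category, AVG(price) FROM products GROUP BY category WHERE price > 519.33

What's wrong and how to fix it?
Bug: WHERE cannot follow GROUP BY

Fix: Place WHERE between FROM and GROUP BY

Corrected query:
SELECT category, AVG(price) FROM products WHERE price > 519.33 GROUP BY category

Result:
category  | AVG(price)
----------+-----------
Furniture | 1020.145  
Kitchen   | 856.88    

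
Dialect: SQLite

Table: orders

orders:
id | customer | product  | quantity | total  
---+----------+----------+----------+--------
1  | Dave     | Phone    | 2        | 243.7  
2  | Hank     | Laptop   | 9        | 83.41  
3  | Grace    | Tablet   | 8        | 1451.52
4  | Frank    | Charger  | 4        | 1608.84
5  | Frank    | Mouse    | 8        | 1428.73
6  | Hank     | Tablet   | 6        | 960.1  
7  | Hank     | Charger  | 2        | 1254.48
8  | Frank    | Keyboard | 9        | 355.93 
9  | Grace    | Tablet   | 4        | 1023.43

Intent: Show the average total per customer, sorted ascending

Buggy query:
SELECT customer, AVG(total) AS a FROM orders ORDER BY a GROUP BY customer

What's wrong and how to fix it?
Bug: ORDER BY appears before GROUP BY; SQL clause order requires GROUP BY first

Fix: Reorder: SELECT … FROM … GROUP BY … ORDER BY …

Corrected query:
SELECT customer, AVG(total) AS a FROM orders GROUP BY customer ORDER BY a

Result:
customer | a          
---------+------------
Dave     | 243.7      
Hank     | 765.996667 
Frank    | 1131.166667
Grace    | 1237.475   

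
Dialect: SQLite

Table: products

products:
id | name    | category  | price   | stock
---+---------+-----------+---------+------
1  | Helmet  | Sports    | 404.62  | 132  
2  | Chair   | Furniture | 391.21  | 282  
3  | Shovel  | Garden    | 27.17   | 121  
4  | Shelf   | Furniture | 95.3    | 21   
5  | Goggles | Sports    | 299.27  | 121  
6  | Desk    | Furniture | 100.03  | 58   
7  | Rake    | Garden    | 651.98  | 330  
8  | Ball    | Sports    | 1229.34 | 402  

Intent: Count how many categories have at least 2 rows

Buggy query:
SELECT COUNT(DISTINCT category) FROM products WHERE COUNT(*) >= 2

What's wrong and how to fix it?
Bug: WHERE filters individual rows, not groups, so a group-level COUNT is invalid there

Fix: Use a subquery that GROUPs and filters with HAVING, then count its rows

Corrected query:
SELECT COUNT(*) FROM (SELECT category FROM products GROUP BY category HAVING COUNT(*) >= 2)

Result:
COUNT(*)
--------
3       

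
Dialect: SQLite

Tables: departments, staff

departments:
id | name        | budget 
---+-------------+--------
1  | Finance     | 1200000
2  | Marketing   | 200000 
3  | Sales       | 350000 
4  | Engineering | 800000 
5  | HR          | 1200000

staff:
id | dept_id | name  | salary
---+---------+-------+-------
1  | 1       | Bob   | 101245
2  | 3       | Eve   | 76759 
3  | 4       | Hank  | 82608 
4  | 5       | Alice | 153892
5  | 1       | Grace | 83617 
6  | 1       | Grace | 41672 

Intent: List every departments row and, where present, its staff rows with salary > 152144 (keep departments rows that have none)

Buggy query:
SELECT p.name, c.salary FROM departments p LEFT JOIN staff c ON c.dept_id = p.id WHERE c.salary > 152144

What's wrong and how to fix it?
Bug: A WHERE condition on the right-hand table after LEFT JOIN drops unmatched parents

Fix: Move the right-table condition into the ON clause so unmatched parents are kept

Corrected query:
SELECT p.name, c.salary FROM departments p LEFT JOIN staff c ON c.dept_id = p.id AND c.salary > 152144

Result:
name        | salary
------------+-------
Finance     | NULL  
Marketing   | NULL  
Sales       | NULL  
Engineering | NULL  
HR          | 153892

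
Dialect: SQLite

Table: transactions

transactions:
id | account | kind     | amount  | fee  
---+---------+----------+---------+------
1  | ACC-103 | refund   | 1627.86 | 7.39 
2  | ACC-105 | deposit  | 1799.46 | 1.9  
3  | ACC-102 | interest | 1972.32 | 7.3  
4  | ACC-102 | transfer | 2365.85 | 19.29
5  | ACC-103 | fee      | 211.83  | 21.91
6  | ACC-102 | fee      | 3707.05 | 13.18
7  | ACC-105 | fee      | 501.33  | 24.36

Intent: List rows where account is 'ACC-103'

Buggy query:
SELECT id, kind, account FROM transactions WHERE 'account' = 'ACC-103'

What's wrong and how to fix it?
Bug: 'account' in single quotes is a string literal, not the column; the comparison is literal-vs-literal and never true

Fix: Remove the quotes around the column name (or use double quotes for an identifier)

Corrected query:
SELECT id, kind, account FROM transactions WHERE account = 'ACC-103'

Result:
id | kind   | account
---+--------+--------
1  | refund | ACC-103
5  | fee    | ACC-103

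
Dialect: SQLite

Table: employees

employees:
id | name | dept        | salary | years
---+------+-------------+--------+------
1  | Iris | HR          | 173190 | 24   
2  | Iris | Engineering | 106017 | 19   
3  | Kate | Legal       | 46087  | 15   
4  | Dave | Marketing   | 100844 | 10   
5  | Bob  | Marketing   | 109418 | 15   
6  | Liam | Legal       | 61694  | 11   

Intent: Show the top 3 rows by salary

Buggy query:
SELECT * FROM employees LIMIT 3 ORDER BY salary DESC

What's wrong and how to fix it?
Bug: LIMIT must come after ORDER BY

Fix: Sort with ORDER BY, then apply LIMIT

Corrected query:
SELECT * FROM employees ORDER BY salary DESC LIMIT 3

Result:
id | name | dept        | salary | years
---+------+-------------+--------+------
1  | Iris | HR          | 173190 | 24   
5  | Bob  | Marketing   | 109418 | 15   
2  | Iris | Engineering | 106017 | 19   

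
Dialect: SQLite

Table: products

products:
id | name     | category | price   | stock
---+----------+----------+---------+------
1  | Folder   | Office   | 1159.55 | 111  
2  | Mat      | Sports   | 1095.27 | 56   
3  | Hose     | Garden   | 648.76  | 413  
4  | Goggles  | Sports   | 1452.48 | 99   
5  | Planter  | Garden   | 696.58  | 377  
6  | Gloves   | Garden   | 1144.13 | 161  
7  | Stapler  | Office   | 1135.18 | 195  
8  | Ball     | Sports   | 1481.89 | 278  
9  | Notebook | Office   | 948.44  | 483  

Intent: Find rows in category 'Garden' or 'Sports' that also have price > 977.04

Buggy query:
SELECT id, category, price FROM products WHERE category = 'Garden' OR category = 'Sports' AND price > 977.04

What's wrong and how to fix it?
Bug: Without parentheses, AND is evaluated before OR, so the price filter only applies to the 'Sports' branch

Fix: Add parentheses around the OR so the AND applies to both alternatives

Corrected query:
SELECT id, category, price FROM products WHERE (category = 'Garden' OR category = 'Sports') AND price > 977.04

Result:
id | category | price  
---+----------+--------
2  | Sports   | 1095.27
4  | Sports   | 1452.48
6  | Garden   | 1144.13
8  | Sports   | 1481.89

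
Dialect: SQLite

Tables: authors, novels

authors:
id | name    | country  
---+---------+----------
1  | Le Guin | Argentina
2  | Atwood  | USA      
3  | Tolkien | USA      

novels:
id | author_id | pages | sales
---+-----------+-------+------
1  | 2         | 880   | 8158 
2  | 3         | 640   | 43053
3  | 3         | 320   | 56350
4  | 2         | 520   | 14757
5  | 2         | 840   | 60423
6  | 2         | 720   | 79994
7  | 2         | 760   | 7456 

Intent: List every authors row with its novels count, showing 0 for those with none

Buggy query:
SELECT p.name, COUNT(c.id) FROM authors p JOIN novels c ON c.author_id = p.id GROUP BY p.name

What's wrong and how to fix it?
Bug: INNER JOIN drops authors rows that have no matching novels rows

Fix: Switch to LEFT JOIN to retain unmatched parent rows

Corrected query:
SELECT p.name, COUNT(c.id) FROM authors p LEFT JOIN novels c ON c.author_id = p.id GROUP BY p.name

Result:
name    | COUNT(c.id)
--------+------------
Atwood  | 5          
Le Guin | 0          
Tolkien | 2          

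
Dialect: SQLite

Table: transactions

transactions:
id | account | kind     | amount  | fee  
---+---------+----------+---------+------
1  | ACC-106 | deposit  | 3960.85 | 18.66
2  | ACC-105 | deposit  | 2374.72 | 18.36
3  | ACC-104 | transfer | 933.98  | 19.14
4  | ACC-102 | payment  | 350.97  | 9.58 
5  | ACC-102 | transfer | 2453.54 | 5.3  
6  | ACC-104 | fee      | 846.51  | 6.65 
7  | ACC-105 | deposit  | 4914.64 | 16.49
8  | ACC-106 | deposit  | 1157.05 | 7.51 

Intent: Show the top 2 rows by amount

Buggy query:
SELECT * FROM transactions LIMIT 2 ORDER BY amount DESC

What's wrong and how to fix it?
Bug: ORDER BY cannot follow LIMIT; LIMIT is the final clause

Fix: Swap the clauses: ORDER BY first, then LIMIT

Corrected query:
SELECT * FROM transactions ORDER BY amount DESC LIMIT 2

Result:
id | account | kind    | amount  | fee  
---+---------+---------+---------+------
7  | ACC-105 | deposit | 4914.64 | 16.49
1  | ACC-106 | deposit | 3960.85 | 18.66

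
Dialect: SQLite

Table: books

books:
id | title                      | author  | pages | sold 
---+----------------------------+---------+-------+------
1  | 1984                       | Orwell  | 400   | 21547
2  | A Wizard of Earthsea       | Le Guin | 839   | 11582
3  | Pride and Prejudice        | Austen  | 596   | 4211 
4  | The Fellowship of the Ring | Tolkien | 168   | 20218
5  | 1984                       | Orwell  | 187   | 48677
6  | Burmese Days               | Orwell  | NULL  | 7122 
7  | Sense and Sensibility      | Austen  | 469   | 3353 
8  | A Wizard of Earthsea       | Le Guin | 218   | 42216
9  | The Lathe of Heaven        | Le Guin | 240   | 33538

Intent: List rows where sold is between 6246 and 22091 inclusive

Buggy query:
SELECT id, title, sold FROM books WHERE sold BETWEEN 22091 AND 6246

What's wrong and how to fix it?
Bug: BETWEEN expects the lower bound first; with 22091 AND 6246 the range is empty

Fix: Swap the bounds so the smaller value comes first

Corrected query:
SELECT id, title, sold FROM books WHERE sold BETWEEN 6246 AND 22091

Result:
id | title                      | sold 
---+----------------------------+------
1  | 1984                       | 21547
2  | A Wizard of Earthsea       | 11582
4  | The Fellowship of the Ring | 20218
6  | Burmese Days               | 7122 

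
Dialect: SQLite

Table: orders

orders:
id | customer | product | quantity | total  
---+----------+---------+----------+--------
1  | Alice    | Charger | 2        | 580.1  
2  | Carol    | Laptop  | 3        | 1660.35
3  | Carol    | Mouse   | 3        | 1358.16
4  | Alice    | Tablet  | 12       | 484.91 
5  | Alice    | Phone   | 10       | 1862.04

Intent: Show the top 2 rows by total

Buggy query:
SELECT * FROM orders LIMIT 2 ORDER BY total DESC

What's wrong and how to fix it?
Bug: LIMIT must come after ORDER BY

Fix: Swap the clauses: ORDER BY first, then LIMIT

Corrected query:
SELECT * FROM orders ORDER BY total DESC LIMIT 2

Result:
id | customer | product | quantity | total  
---+----------+---------+----------+--------
5  | Alice    | Phone   | 10       | 1862.04
2  | Carol    | Laptop  | 3        | 1660.35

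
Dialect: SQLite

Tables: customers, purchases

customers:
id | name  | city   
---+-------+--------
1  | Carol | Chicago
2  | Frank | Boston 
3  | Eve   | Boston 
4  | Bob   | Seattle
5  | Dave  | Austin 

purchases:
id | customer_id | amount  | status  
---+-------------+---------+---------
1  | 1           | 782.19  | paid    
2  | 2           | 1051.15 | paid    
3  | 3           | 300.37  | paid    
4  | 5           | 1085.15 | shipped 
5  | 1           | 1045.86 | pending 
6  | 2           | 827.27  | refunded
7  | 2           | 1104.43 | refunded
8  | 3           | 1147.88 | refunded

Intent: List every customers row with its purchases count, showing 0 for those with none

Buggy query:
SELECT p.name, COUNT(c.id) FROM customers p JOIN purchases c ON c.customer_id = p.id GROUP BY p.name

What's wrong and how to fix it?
Bug: INNER JOIN drops customers rows that have no matching purchases rows

Fix: Use LEFT JOIN so parents without children still appear (COUNT(c.id) gives 0)

Corrected query:
SELECT p.name, COUNT(c.id) FROM customers p LEFT JOIN purchases c ON c.customer_id = p.id GROUP BY p.name

Result:
name  | COUNT(c.id)
------+------------
Bob   | 0          
Carol | 2          
Dave  | 1          
Eve   | 2          
Frank | 3          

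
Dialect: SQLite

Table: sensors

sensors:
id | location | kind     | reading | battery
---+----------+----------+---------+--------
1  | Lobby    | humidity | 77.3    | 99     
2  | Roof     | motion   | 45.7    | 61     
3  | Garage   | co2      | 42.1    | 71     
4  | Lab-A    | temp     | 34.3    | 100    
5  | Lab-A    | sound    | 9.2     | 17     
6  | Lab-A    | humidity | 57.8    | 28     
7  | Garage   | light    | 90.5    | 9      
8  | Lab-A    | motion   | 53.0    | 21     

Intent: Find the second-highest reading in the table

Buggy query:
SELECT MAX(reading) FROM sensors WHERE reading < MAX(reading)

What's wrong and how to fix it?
Bug: The inner MAX is an aggregate inside WHERE, which is not allowed

Fix: Compute the overall MAX in a subquery, then take MAX of rows below it

Corrected query:
SELECT MAX(reading) FROM sensors WHERE reading < (SELECT MAX(reading) FROM sensors)

Result:
MAX(reading)
------------
77.3        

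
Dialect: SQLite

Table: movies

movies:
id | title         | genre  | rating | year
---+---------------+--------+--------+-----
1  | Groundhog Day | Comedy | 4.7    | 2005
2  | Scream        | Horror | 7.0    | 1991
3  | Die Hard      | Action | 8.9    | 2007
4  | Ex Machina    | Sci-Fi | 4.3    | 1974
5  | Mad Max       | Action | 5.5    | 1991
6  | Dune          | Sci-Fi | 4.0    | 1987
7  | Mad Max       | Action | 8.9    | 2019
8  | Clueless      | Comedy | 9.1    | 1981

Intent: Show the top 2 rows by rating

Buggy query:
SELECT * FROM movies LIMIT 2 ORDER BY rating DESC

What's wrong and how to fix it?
Bug: LIMIT must come after ORDER BY

Fix: Swap the clauses: ORDER BY first, then LIMIT

Corrected query:
SELECT * FROM movies ORDER BY rating DESC LIMIT 2

Result:
id | title    | genre  | rating | year
---+----------+--------+--------+-----
8  | Clueless | Comedy | 9.1    | 1981
3  | Die Hard | Action | 8.9    | 2007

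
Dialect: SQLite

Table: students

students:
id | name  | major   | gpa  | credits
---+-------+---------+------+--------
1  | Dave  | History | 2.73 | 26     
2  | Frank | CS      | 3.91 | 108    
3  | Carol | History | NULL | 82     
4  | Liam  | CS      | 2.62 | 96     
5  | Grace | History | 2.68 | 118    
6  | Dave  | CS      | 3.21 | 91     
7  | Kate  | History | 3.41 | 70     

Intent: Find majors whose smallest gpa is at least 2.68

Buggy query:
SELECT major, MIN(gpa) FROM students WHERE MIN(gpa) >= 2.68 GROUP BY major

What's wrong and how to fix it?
Bug: MIN() in WHERE is a misuse of aggregate

Fix: Use HAVING for the per-group MIN condition

Corrected query:
SELECT major, MIN(gpa) FROM students GROUP BY major HAVING MIN(gpa) >= 2.68

Result:
major   | MIN(gpa)
--------+---------
History | 2.68    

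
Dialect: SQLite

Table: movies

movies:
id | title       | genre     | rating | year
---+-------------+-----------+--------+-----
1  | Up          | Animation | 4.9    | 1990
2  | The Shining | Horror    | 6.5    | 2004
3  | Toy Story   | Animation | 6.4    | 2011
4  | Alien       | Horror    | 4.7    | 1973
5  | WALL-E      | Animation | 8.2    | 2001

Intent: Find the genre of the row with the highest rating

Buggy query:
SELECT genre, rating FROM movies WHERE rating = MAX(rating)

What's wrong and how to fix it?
Bug: WHERE is evaluated per row; an aggregate over the whole table isn't defined there

Fix: Wrap MAX in a scalar subquery so WHERE compares against a single value

Corrected query:
SELECT genre, rating FROM movies WHERE rating = (SELECT MAX(rating) FROM movies)

Result:
genre     | rating
----------+-------
Animation | 8.2   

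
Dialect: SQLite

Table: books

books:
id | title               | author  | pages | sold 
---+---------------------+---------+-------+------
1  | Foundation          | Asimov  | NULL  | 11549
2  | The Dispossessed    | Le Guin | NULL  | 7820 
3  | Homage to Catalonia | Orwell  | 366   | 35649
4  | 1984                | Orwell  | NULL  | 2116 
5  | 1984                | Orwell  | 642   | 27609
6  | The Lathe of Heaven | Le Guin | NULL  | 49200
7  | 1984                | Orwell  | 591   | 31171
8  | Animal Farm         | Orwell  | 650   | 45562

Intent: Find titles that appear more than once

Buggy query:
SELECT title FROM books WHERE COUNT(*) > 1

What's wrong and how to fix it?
Bug: WHERE can't reference COUNT(*); aggregates are computed after WHERE

Fix: Group first, then use HAVING for the count condition

Corrected query:
SELECT title FROM books GROUP BY title HAVING COUNT(*) > 1

Result:
title
-----
1984 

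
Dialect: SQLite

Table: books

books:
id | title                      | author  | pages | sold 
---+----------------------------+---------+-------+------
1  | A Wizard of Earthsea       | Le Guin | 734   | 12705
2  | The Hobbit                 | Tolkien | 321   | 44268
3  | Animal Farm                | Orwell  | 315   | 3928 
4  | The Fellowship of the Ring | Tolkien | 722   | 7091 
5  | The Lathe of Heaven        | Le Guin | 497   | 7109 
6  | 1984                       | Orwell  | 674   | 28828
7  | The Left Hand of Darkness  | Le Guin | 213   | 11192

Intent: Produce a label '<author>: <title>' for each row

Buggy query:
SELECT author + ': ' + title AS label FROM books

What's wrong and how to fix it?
Bug: '+' is numeric addition; on text columns SQLite converts them to 0 instead of concatenating

Fix: Replace + with || to concatenate text

Corrected query:
SELECT author || ': ' || title AS label FROM books

Result:
label                              
-----------------------------------
Le Guin: A Wizard of Earthsea      
Tolkien: The Hobbit                
Orwell: Animal Farm                
Tolkien: The Fellowship of the Ring
Le Guin: The Lathe of Heaven       
Orwell: 1984                       
Le Guin: The Left Hand of Darkness 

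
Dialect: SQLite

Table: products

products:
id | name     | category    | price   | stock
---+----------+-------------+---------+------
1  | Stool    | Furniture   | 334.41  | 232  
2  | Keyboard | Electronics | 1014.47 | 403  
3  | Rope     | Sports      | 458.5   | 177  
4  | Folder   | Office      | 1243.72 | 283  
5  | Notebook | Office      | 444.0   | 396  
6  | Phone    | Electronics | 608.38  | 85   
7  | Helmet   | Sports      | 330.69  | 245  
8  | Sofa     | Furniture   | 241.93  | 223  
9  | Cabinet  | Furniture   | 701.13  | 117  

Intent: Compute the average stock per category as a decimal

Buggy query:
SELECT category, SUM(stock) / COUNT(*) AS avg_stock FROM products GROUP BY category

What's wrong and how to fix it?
Bug: Both operands are integers, so '/' performs integer division and truncates

Fix: Multiply by 1.0 (or CAST to REAL) to force floating-point division

Corrected query:
SELECT category, SUM(stock) * 1.0 / COUNT(*) AS avg_stock FROM products GROUP BY category

Result:
category    | avg_stock 
------------+-----------
Electronics | 244       
Furniture   | 190.666667
Office      | 339.5     
Sports      | 211       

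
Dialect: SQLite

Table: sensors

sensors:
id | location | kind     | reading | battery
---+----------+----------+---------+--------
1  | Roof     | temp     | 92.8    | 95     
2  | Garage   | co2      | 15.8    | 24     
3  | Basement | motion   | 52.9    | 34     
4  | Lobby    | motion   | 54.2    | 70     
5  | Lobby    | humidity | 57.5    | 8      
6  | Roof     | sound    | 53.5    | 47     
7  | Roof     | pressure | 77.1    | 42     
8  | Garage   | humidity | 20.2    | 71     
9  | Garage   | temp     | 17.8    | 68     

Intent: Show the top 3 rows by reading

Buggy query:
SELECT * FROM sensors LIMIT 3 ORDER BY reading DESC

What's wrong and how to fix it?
Bug: ORDER BY cannot follow LIMIT; LIMIT is the final clause

Fix: Swap the clauses: ORDER BY first, then LIMIT

Corrected query:
SELECT * FROM sensors ORDER BY reading DESC LIMIT 3

Result:
id | location | kind     | reading | battery
---+----------+----------+---------+--------
1  | Roof     | temp     | 92.8    | 95     
7  | Roof     | pressure | 77.1    | 42     
5  | Lobby    | humidity | 57.5    | 8      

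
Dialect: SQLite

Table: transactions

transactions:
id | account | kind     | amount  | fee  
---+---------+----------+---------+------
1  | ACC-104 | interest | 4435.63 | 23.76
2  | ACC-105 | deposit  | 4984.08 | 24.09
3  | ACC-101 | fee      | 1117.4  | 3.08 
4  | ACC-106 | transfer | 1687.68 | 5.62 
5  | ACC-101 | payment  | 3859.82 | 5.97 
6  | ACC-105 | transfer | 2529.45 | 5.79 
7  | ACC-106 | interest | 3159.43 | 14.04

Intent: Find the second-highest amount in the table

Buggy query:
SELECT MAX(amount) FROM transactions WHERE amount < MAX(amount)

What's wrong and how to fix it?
Bug: The inner MAX is an aggregate inside WHERE, which is not allowed

Fix: Compute the overall MAX in a subquery, then take MAX of rows below it

Corrected query:
SELECT MAX(amount) FROM transactions WHERE amount < (SELECT MAX(amount) FROM transactions)

Result:
MAX(amount)
-----------
4435.63    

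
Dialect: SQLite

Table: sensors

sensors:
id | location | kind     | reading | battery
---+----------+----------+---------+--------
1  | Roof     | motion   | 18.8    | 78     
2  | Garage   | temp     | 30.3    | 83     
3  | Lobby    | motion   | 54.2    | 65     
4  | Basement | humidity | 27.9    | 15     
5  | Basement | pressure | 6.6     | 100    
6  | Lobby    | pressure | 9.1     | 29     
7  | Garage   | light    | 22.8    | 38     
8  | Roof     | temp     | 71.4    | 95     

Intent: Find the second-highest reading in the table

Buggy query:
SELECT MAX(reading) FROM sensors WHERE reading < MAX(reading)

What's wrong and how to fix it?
Bug: MAX(reading) on the right of the comparison is an aggregate-in-WHERE error

Fix: Put the inner MAX in a scalar subquery

Corrected query:
SELECT MAX(reading) FROM sensors WHERE reading < (SELECT MAX(reading) FROM sensors)

Result:
MAX(reading)
------------
54.2        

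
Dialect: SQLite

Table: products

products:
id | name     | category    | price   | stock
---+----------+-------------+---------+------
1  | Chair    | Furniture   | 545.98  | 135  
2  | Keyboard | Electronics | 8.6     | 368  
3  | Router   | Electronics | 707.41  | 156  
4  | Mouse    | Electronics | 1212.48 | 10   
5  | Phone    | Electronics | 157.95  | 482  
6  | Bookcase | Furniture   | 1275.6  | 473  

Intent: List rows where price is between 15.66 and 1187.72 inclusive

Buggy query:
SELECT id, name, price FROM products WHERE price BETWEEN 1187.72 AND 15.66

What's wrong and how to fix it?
Bug: The bounds are reversed; BETWEEN a AND b requires a <= b to match anything

Fix: Write BETWEEN 15.66 AND 1187.72

Corrected query:
SELECT id, name, price FROM products WHERE price BETWEEN 15.66 AND 1187.72

Result:
id | name   | price 
---+--------+-------
1  | Chair  | 545.98
3  | Router | 707.41
5  | Phone  | 157.95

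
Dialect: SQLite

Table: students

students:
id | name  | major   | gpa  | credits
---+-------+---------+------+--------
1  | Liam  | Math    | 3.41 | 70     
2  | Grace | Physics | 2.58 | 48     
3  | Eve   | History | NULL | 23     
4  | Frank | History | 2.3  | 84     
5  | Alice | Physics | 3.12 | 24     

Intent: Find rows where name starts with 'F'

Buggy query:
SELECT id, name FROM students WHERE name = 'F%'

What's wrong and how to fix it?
Bug: '=' compares the literal string including the % character; pattern matching needs LIKE

Fix: Replace '=' with LIKE so 'F%' is treated as a pattern

Corrected query:
SELECT id, name FROM students WHERE name LIKE 'F%'

Result:
id | name 
---+------
4  | Frank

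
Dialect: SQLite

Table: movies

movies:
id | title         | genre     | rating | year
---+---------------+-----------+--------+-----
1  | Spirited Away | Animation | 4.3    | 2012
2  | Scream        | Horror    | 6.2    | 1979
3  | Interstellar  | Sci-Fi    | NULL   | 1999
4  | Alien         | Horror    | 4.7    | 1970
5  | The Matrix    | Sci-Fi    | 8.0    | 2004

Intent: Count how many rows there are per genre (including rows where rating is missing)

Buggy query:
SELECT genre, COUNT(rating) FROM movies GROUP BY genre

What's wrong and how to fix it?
Bug: COUNT(rating) skips NULLs, so groups with missing rating are undercounted

Fix: Use COUNT(*) to count all rows regardless of NULL

Corrected query:
SELECT genre, COUNT(*) FROM movies GROUP BY genre

Result:
genre     | COUNT(*)
----------+---------
Animation | 1       
Horror    | 2       
Sci-Fi    | 2       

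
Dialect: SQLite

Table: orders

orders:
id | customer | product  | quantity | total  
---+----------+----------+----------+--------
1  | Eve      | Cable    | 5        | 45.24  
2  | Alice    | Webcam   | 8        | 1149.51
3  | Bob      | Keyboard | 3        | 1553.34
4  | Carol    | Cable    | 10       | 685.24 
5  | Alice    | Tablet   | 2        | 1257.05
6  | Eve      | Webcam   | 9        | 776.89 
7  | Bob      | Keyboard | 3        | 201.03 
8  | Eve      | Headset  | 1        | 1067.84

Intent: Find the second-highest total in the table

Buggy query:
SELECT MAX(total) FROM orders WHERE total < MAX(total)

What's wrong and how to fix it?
Bug: MAX(total) on the right of the comparison is an aggregate-in-WHERE error

Fix: Put the inner MAX in a scalar subquery

Corrected query:
SELECT MAX(total) FROM orders WHERE total < (SELECT MAX(total) FROM orders)

Result:
MAX(total)
----------
1257.05   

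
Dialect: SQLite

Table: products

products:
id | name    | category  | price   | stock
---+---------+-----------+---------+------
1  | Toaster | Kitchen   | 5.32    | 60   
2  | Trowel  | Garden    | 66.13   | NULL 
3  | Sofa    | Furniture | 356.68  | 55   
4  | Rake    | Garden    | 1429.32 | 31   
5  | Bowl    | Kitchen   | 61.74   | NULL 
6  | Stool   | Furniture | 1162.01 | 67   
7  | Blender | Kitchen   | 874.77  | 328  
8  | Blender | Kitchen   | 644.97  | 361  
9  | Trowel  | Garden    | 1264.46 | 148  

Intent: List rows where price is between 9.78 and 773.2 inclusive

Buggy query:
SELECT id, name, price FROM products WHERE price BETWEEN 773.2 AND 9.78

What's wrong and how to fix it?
Bug: BETWEEN expects the lower bound first; with 773.2 AND 9.78 the range is empty

Fix: Write BETWEEN 9.78 AND 773.2

Corrected query:
SELECT id, name, price FROM products WHERE price BETWEEN 9.78 AND 773.2

Result:
id | name    | price 
---+---------+-------
2  | Trowel  | 66.13 
3  | Sofa    | 356.68
5  | Bowl    | 61.74 
8  | Blender | 644.97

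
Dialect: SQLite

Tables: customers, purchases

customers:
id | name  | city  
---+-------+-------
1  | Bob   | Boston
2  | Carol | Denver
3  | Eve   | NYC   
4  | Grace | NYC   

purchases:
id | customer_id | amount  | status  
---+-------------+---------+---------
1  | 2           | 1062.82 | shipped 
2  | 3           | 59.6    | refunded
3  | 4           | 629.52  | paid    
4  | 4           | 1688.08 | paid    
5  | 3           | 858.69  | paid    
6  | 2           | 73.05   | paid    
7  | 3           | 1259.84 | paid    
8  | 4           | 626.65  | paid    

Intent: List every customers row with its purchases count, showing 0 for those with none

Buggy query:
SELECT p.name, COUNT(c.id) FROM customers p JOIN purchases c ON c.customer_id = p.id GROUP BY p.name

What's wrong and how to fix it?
Bug: An inner join excludes parents with zero children

Fix: Use LEFT JOIN so parents without children still appear (COUNT(c.id) gives 0)

Corrected query:
SELECT p.name, COUNT(c.id) FROM customers p LEFT JOIN purchases c ON c.customer_id = p.id GROUP BY p.name

Result:
name  | COUNT(c.id)
------+------------
Bob   | 0          
Carol | 2          
Eve   | 3          
Grace | 3          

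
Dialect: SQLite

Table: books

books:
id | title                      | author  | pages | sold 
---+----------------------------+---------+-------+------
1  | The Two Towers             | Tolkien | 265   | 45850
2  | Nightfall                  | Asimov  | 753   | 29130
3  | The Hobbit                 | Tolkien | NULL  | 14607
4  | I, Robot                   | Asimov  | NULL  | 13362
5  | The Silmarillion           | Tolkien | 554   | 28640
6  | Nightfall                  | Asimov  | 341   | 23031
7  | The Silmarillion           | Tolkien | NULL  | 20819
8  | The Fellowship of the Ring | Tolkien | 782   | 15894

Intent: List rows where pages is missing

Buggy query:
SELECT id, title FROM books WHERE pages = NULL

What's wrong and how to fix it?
Bug: Comparing to NULL with '=' never matches; NULL = NULL is unknown, not true

Fix: Use IS NULL to test for NULL

Corrected query:
SELECT id, title FROM books WHERE pages IS NULL

Result:
id | title           
---+-----------------
3  | The Hobbit      
4  | I, Robot        
7  | The Silmarillion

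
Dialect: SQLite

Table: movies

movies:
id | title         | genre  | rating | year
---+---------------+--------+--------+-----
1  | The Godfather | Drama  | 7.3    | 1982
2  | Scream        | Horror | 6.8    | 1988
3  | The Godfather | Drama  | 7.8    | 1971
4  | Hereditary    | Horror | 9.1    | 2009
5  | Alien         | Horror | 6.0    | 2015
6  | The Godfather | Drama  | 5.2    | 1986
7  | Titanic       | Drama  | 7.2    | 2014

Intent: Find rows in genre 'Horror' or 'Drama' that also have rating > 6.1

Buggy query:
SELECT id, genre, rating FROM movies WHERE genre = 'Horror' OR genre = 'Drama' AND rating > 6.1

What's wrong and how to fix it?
Bug: Without parentheses, AND is evaluated before OR, so the rating filter only applies to the 'Drama' branch

Fix: Add parentheses around the OR so the AND applies to both alternatives

Corrected query:
SELECT id, genre, rating FROM movies WHERE (genre = 'Horror' OR genre = 'Drama') AND rating > 6.1

Result:
id | genre  | rating
---+--------+-------
1  | Drama  | 7.3   
2  | Horror | 6.8   
3  | Drama  | 7.8   
4  | Horror | 9.1   
7  | Drama  | 7.2   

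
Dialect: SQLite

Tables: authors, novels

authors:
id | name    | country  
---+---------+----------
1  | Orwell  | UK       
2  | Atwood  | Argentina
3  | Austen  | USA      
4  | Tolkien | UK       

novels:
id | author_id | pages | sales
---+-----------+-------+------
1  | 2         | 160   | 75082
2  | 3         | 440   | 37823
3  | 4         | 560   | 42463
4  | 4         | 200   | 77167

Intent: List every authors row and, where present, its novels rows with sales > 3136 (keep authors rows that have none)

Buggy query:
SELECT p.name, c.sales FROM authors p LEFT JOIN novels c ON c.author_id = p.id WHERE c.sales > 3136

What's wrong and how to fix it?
Bug: Filtering c.sales in WHERE discards the NULL rows produced by LEFT JOIN, turning it into an inner join

Fix: Put 'c.sales > 3136' in the JOIN's ON clause instead of WHERE

Corrected query:
SELECT p.name, c.sales FROM authors p LEFT JOIN novels c ON c.author_id = p.id AND c.sales > 3136

Result:
name    | sales
--------+------
Orwell  | NULL 
Atwood  | 75082
Austen  | 37823
Tolkien | 42463
Tolkien | 77167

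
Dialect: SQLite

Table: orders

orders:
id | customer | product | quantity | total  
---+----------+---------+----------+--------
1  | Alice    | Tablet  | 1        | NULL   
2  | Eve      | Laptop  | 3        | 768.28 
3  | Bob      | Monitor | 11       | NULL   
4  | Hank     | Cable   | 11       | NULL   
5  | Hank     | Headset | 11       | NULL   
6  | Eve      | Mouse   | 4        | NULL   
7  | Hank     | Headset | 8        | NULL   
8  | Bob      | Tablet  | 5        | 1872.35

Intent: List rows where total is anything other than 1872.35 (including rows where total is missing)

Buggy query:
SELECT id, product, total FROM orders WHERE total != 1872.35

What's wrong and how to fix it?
Bug: Inequality against NULL is unknown, not true; rows with NULL are dropped

Fix: Handle NULL separately with IS NULL alongside the inequality

Corrected query:
SELECT id, product, total FROM orders WHERE total != 1872.35 OR total IS NULL

Result:
id | product | total 
---+---------+-------
1  | Tablet  | NULL  
2  | Laptop  | 768.28
3  | Monitor | NULL  
4  | Cable   | NULL  
5  | Headset | NULL  
6  | Mouse   | NULL  
7  | Headset | NULL  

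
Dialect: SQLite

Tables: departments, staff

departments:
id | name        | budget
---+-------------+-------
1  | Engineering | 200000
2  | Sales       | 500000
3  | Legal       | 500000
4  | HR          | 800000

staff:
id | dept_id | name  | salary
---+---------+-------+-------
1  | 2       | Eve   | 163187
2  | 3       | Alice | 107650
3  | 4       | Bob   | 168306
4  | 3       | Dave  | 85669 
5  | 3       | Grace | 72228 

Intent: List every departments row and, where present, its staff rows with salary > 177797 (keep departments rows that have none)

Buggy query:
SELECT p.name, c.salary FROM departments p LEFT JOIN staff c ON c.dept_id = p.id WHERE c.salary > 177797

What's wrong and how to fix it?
Bug: A WHERE condition on the right-hand table after LEFT JOIN drops unmatched parents

Fix: Move the right-table condition into the ON clause so unmatched parents are kept

Corrected query:
SELECT p.name, c.salary FROM departments p LEFT JOIN staff c ON c.dept_id = p.id AND c.salary > 177797

Result:
name        | salary
------------+-------
Engineering | NULL  
Sales       | NULL  
Legal       | NULL  
HR          | NULL  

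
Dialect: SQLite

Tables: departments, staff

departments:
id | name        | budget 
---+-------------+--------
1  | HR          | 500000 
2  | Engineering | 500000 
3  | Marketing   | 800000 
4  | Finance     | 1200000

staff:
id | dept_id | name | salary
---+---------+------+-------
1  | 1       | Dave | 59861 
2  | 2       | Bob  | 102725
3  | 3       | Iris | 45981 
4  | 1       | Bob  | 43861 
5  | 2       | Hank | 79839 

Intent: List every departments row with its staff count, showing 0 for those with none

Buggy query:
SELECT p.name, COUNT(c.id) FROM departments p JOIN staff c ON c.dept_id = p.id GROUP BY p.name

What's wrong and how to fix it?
Bug: INNER JOIN drops departments rows that have no matching staff rows

Fix: Use LEFT JOIN so parents without children still appear (COUNT(c.id) gives 0)

Corrected query:
SELECT p.name, COUNT(c.id) FROM departments p LEFT JOIN staff c ON c.dept_id = p.id GROUP BY p.name

Result:
name        | COUNT(c.id)
------------+------------
Engineering | 2          
Finance     | 0          
HR          | 2          
Marketing   | 1          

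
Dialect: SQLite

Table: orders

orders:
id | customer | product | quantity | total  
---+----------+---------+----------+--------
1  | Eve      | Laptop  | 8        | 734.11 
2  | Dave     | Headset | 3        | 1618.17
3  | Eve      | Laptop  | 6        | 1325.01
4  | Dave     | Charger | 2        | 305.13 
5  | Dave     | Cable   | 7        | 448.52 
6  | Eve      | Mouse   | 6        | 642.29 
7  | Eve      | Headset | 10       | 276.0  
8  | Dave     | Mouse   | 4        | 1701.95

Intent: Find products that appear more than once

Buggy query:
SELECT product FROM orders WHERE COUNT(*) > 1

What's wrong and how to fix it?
Bug: WHERE can't reference COUNT(*); aggregates are computed after WHERE

Fix: Group first, then use HAVING for the count condition

Corrected query:
SELECT product FROM orders GROUP BY product HAVING COUNT(*) > 1

Result:
product
-------
Headset
Laptop 
Mouse  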